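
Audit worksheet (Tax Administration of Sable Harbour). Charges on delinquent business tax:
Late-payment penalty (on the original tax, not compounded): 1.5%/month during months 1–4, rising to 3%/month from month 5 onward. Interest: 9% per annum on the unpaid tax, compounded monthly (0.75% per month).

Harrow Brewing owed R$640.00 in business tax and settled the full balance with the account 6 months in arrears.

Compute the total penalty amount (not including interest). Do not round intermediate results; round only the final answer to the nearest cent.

Penalty, months 1–4: 4 × 1.5% × R$640.00 = R$38.40
Penalty, months 5–6: 2 × 3% × R$640.00 = R$38.40
Total penalty = R$38.40 + R$38.40 = R$76.80

R$76.80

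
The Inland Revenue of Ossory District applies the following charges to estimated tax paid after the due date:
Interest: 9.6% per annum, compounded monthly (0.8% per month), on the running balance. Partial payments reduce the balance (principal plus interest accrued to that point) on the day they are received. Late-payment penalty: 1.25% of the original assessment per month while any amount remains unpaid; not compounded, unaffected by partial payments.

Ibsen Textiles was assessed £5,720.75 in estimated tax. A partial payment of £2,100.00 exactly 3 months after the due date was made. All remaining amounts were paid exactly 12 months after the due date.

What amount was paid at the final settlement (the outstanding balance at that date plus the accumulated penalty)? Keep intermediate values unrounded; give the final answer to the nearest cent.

£4,896.75

Balance at month 3: £5,720.7500 × (1 + 0.008)^3 = £5,859.1493…
After £2,100.00 payment: £5,859.1493… − £2,100.00 = £3,759.1493…
Balance at month 12: £3,759.1493… × (1 + 0.008)^9 = £4,038.6328…
Penalty: 12 × 1.25% × £5,720.75 = £858.11…
Final settlement = outstanding balance + penalty = £4,038.6328… + £858.11… = £4,896.75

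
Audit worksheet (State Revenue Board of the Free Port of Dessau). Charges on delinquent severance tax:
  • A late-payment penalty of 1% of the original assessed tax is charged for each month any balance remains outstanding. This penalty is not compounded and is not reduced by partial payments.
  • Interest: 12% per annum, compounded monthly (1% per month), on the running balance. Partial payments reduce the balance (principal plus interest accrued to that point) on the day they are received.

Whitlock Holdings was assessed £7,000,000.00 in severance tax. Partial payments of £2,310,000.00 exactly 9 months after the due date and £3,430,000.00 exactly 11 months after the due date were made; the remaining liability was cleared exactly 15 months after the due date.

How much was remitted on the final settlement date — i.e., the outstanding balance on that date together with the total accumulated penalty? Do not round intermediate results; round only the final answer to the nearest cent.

£3,155,399.39

Balance at month 9: £7,000,000.0000 × (1 + 0.01)^9 = £7,655,796.9088…
After £2,310,000.00 payment: £7,655,796.9088… − £2,310,000.00 = £5,345,796.9088…
Balance at month 11: £5,345,796.9088… × (1 + 0.01)^2 = £5,453,247.4267…
After £3,430,000.00 payment: £5,453,247.4267… − £3,430,000.00 = £2,023,247.4267…
Balance at month 15: £2,023,247.4267… × (1 + 0.01)^4 = £2,105,399.3854…
Penalty: 15 × 1% × £7,000,000.00 = £1,050,000.00
Final settlement = outstanding balance + penalty = £2,105,399.3854… + £1,050,000.00 = £3,155,399.39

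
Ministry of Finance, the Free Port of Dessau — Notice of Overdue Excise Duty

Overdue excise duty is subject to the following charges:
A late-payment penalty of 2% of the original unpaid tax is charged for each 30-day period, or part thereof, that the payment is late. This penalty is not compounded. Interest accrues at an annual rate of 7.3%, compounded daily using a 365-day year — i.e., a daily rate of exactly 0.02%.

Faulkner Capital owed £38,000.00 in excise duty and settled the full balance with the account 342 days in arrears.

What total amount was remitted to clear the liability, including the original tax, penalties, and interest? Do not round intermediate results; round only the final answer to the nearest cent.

Penalty periods: ⌈342/30⌉ = 12; penalty = 12 × 2% × £38,000.00 = £9,120.00
Interest: £38,000.00 × ((1 + 0.0002)^342 − 1) = £38,000.00 × 0.07078622… = £2,689.8762…
Total = £38,000.00 + £9,120.0000 + £2,689.8762… = £49,809.88

£49,809.88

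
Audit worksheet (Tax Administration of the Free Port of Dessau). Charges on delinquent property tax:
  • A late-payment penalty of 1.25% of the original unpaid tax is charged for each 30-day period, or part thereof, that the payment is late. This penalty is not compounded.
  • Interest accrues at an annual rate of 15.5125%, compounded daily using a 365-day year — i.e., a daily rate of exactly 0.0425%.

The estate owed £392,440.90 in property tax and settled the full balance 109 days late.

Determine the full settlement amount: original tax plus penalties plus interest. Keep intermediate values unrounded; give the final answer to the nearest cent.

Penalty periods: ⌈109/30⌉ = 4; penalty = 4 × 1.25% × £392,440.90 = £19,622.05…
Interest: £392,440.90 × ((1 + 0.000425)^109 − 1) = £392,440.90 × 0.04740446… = £18,603.4480…
Total = £392,440.90 + £19,622.0450 + £18,603.4480… = £430,666.39

£430,666.39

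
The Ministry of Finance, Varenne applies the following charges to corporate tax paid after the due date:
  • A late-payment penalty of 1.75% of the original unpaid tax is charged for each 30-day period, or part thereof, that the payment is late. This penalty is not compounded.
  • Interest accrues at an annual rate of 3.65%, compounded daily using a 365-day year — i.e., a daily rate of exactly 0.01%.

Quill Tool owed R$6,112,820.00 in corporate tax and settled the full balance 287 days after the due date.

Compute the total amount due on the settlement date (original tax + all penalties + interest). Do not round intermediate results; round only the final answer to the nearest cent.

R$7,360,534.20

Penalty periods: ⌈287/30⌉ = 10; penalty = 10 × 1.75% × R$6,112,820.00 = R$1,069,743.50
Interest: R$6,112,820.00 × ((1 + 0.0001)^287 − 1) = R$6,112,820.00 × 0.02911434… = R$177,970.6999…
Total = R$6,112,820.00 + R$1,069,743.5000 + R$177,970.6999… = R$7,360,534.20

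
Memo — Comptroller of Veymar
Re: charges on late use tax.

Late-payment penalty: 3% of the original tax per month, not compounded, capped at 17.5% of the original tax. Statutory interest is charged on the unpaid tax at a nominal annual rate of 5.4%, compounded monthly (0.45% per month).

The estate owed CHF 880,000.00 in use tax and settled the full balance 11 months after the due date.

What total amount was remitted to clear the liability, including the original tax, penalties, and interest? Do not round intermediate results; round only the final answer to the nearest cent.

Penalty (uncapped): 11 × 3% × CHF 880,000.00 = CHF 290,400.00; cap = 17.5% × CHF 880,000.00 = CHF 154,000.00 → penalty = CHF 154,000.00
Interest: CHF 880,000.00 × ((1 + 0.0045)^11 − 1) = CHF 880,000.00 × 0.0506289… = CHF 44,553.4512…
Total = CHF 880,000.00 + CHF 154,000.0000 + CHF 44,553.4512… = CHF 1,078,553.45

CHF 1,078,553.45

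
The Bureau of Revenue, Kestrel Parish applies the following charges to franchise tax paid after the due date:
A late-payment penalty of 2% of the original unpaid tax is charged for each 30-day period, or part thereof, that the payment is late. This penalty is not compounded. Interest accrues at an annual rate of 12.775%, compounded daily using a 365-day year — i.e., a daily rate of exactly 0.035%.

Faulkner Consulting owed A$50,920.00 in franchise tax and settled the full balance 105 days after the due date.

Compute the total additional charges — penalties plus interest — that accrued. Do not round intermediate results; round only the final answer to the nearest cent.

A$5,979.38

Penalty periods: ⌈105/30⌉ = 4; penalty = 4 × 2% × A$50,920.00 = A$4,073.60
Interest: A$50,920.00 × ((1 + 0.00035)^105 − 1) = A$50,920.00 × 0.03742696… = A$1,905.7808…
Penalties + interest = A$4,073.6000 + A$1,905.7808… = A$5,979.38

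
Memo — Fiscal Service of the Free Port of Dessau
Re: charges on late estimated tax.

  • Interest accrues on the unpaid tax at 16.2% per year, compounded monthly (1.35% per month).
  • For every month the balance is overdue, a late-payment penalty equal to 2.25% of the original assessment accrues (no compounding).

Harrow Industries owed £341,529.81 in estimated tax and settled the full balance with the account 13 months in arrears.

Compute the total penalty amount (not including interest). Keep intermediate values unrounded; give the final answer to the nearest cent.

£99,897.47

Late-payment penalty: 13 × 2.25% × £341,529.81 = £99,897.47…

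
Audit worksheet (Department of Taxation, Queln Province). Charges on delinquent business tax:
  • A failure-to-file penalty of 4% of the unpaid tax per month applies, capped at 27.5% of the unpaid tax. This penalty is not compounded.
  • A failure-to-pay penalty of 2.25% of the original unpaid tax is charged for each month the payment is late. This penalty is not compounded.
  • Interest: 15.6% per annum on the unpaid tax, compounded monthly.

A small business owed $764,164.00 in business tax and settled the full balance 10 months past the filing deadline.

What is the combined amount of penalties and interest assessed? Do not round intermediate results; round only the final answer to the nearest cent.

Failure-to-file: 10 × 4% × $764,164.00 = $305,665.60, capped at 27.5% × $764,164.00 = $210,145.10
Failure-to-pay penalty = 2.25% × $764,164.00 × 10 mo = $171,936.90
Interest (15.6%/yr ÷ 12 = 1.3%/month): $764,164.00 × ((1 + 0.013)^10 − 1) = $105,358.9070…
Penalties + interest = $382,082.0000 + $105,358.9070… = $487,440.91

$487,440.91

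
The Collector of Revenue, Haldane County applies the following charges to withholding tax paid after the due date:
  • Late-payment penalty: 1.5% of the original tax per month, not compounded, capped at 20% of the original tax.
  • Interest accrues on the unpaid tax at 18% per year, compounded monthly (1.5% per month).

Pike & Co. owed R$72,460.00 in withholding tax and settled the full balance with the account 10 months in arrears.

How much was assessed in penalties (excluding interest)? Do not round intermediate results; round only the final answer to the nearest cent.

Penalty: 10 × 1.5% × R$72,460.00 = R$10,869.00 (below the 20% cap of R$14,492.00)

R$10,869.00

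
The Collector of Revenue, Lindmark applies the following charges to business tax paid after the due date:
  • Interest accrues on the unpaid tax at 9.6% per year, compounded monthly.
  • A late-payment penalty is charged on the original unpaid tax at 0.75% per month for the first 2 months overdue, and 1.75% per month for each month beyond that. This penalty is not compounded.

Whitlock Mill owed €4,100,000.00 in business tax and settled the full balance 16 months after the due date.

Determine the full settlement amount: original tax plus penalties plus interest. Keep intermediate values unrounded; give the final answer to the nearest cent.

Penalty, months 1–2: 2 × 0.75% × €4,100,000.00 = €61,500.00
Penalty, months 3–16: 14 × 1.75% × €4,100,000.00 = €1,004,500.00
Interest (9.6%/yr ÷ 12 = 0.8%/month): €4,100,000.00 × ((1 + 0.008)^16 − 1) = €557,494.7119…
Total = €4,100,000.00 + €1,066,000.0000 + €557,494.7119… = €5,723,494.71

€5,723,494.71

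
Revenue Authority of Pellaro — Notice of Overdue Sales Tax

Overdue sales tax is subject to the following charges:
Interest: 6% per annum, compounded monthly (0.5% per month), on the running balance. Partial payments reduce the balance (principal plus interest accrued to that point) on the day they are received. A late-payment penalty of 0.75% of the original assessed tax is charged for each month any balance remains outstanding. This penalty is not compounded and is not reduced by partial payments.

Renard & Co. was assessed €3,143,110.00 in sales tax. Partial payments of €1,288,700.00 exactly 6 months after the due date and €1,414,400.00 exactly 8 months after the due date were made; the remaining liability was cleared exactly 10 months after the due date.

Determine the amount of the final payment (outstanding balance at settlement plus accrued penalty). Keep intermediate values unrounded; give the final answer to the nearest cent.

Balance at month 6: €3,143,110.0000 × (1 + 0.005)^6 = €3,238,589.8536…
After €1,288,700.00 payment: €3,238,589.8536… − €1,288,700.00 = €1,949,889.8536…
Balance at month 8: €1,949,889.8536… × (1 + 0.005)^2 = €1,969,437.4993…
After €1,414,400.00 payment: €1,969,437.4993… − €1,414,400.00 = €555,037.4993…
Balance at month 10: €555,037.4993… × (1 + 0.005)^2 = €560,601.7503…
Penalty: 10 × 0.75% × €3,143,110.00 = €235,733.25
Final settlement = outstanding balance + penalty = €560,601.7503… + €235,733.25 = €796,335.00

€796,335.00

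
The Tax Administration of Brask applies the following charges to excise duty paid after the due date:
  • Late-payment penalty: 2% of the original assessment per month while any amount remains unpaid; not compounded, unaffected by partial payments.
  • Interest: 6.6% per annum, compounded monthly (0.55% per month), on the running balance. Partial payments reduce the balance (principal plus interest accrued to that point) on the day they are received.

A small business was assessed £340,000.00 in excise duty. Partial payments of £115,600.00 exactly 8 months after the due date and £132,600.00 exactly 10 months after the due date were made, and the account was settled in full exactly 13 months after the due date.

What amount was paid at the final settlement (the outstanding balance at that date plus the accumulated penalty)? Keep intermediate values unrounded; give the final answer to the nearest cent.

Balance at month 8: £340,000.0000 × (1 + 0.0055)^8 = £355,251.1697…
After £115,600.00 payment: £355,251.1697… − £115,600.00 = £239,651.1697…
Balance at month 10: £239,651.1697… × (1 + 0.0055)^2 = £242,294.5820…
After £132,600.00 payment: £242,294.5820… − £132,600.00 = £109,694.5820…
Balance at month 13: £109,694.5820… × (1 + 0.0055)^3 = £111,514.5156…
Penalty: 13 × 2% × £340,000.00 = £88,400.00
Final settlement = outstanding balance + penalty = £111,514.5156… + £88,400.00 = £199,914.52

£199,914.52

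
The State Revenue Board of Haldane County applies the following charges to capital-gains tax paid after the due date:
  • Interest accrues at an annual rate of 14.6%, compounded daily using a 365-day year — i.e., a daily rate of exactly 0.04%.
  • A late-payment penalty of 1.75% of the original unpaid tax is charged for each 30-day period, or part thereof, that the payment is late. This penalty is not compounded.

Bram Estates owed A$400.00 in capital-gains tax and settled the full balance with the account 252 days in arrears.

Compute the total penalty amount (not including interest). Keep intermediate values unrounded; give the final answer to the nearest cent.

Penalty periods: ⌈252/30⌉ = 9; penalty = 9 × 1.75% × A$400.00 = A$63.00

A$63.00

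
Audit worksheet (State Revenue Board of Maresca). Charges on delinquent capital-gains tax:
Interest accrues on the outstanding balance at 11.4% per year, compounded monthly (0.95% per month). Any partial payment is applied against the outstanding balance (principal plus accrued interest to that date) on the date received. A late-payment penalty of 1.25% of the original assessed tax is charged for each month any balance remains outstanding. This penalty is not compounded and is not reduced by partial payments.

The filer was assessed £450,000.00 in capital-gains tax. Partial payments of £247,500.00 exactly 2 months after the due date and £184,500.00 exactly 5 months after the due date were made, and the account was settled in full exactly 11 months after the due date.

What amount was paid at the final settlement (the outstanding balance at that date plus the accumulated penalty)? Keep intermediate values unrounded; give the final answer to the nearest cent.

£96,445.66

Balance at month 2: £450,000.0000 × (1 + 0.0095)^2 = £458,590.6125
After £247,500.00 payment: £458,590.6125 − £247,500.00 = £211,090.6125
Balance at month 5: £211,090.6125 × (1 + 0.0095)^3 = £217,164.0287…
After £184,500.00 payment: £217,164.0287… − £184,500.00 = £32,664.0287…
Balance at month 11: £32,664.0287… × (1 + 0.0095)^6 = £34,570.6614…
Penalty: 11 × 1.25% × £450,000.00 = £61,875.00
Final settlement = outstanding balance + penalty = £34,570.6614… + £61,875.00 = £96,445.66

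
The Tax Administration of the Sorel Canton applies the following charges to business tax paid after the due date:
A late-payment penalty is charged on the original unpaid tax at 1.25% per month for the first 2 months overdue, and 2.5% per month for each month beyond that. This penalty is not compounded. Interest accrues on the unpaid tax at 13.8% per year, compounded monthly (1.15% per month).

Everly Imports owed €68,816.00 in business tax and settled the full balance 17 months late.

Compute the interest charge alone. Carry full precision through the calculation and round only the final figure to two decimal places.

Interest: €68,816.00 × ((1 + 0.0115)^17 − 1) = €68,816.00 × 0.2145631… = €14,765.3740…

€14,765.37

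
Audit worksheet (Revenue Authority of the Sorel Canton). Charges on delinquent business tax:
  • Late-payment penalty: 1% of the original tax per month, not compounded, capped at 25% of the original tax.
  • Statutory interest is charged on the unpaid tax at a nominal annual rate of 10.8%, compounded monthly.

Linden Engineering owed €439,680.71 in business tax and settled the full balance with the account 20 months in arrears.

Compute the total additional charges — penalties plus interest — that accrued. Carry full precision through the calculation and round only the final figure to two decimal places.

€174,225.15

Penalty: 20 × 1% × €439,680.71 = €87,936.14… (below the 25% cap of €109,920.18…)
Interest (10.8%/yr ÷ 12 = 0.9%/month): €439,680.71 × ((1 + 0.009)^20 − 1) = €86,289.0033…
Penalties + interest = €87,936.1420 + €86,289.0033… = €174,225.15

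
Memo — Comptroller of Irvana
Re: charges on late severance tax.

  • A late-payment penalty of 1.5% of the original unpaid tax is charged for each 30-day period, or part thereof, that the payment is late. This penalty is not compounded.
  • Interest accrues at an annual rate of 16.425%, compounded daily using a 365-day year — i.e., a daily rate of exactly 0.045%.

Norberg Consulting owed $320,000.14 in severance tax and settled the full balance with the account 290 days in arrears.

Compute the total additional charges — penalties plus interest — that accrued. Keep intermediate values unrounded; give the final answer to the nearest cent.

$92,596.68

Penalty periods: ⌈290/30⌉ = 10; penalty = 10 × 1.5% × $320,000.14 = $48,000.02…
Interest: $320,000.14 × ((1 + 0.00045)^290 − 1) = $320,000.14 × 0.13936449… = $44,596.6579…
Penalties + interest = $48,000.0210 + $44,596.6579… = $92,596.68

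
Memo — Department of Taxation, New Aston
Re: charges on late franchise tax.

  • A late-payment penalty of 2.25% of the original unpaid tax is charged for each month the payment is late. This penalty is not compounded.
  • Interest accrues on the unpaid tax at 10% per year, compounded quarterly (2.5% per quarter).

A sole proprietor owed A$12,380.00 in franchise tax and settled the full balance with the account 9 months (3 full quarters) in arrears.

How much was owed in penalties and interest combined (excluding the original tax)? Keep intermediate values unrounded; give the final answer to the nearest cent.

Late-payment penalty: 9 × 2.25% × A$12,380.00 = A$2,506.95
Interest: A$12,380.00 × ((1 + 0.025)^3 − 1) = A$12,380.00 × 0.0768906… = A$951.9059…
Penalties + interest = A$2,506.9500 + A$951.9059… = A$3,458.86

A$3,458.86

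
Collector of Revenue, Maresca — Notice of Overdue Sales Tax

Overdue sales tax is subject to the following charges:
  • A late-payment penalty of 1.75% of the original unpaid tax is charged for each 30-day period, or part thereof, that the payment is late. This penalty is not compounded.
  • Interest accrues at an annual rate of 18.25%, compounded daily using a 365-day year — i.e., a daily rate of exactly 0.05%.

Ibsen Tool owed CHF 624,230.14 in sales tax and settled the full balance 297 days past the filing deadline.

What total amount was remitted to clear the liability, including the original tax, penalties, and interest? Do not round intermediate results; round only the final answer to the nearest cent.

CHF 833,378.29

Penalty periods: ⌈297/30⌉ = 10; penalty = 10 × 1.75% × CHF 624,230.14 = CHF 109,240.27…
Interest: CHF 624,230.14 × ((1 + 0.0005)^297 − 1) = CHF 624,230.14 × 0.16004974… = CHF 99,907.8744…
Total = CHF 624,230.14 + CHF 109,240.2745 + CHF 99,907.8744… = CHF 833,378.29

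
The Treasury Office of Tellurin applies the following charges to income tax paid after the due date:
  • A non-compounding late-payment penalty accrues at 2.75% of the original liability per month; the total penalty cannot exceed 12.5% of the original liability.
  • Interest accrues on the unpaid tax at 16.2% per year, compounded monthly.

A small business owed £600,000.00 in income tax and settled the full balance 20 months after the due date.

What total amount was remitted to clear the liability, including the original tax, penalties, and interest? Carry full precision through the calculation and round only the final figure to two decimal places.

Penalty (uncapped): 20 × 2.75% × £600,000.00 = £330,000.00; cap = 12.5% × £600,000.00 = £75,000.00 → penalty = £75,000.00
Interest (16.2%/yr ÷ 12 = 1.35%/month): £600,000.00 × ((1 + 0.0135)^20 − 1) = £184,560.2686…
Total = £600,000.00 + £75,000.0000 + £184,560.2686… = £859,560.27

£859,560.27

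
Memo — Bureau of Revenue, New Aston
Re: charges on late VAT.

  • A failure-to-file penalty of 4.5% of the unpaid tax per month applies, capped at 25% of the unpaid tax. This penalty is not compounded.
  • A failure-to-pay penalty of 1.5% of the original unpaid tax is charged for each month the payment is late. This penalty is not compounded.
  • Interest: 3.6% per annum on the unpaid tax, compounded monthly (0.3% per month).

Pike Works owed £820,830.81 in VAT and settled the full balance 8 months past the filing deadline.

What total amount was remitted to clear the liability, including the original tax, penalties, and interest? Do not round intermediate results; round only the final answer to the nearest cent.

£1,144,446.24

Failure-to-file: 8 × 4.5% × £820,830.81 = £295,499.09…, capped at 25% × £820,830.81 = £205,207.70…
Failure-to-pay penalty = 1.5% × £820,830.81 × 8 mo = £98,499.70…
Interest: £820,830.81 × ((1 + 0.003)^8 − 1) = £820,830.81 × 0.0242535… = £19,908.0346…
Total = £820,830.81 + £303,707.3997 + £19,908.0346… = £1,144,446.24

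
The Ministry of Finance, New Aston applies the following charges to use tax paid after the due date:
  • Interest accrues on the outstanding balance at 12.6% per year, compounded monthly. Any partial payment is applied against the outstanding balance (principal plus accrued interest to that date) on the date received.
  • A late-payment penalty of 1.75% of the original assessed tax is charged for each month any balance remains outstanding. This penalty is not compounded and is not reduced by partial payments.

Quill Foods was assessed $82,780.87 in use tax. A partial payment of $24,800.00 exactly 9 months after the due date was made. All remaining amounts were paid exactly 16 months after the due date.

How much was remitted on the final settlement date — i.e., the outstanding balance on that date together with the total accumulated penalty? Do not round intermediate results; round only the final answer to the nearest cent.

Monthly rate = 12.6% ÷ 12 = 1.05%
Balance at month 9: $82,780.8700 × (1 + 0.0105)^9 = $90,940.3973…
After $24,800.00 payment: $90,940.3973… − $24,800.00 = $66,140.3973…
Balance at month 16: $66,140.3973… × (1 + 0.0105)^7 = $71,157.5561…
Penalty: 16 × 1.75% × $82,780.87 = $23,178.64…
Final settlement = outstanding balance + penalty = $71,157.5561… + $23,178.64… = $94,336.20

$94,336.20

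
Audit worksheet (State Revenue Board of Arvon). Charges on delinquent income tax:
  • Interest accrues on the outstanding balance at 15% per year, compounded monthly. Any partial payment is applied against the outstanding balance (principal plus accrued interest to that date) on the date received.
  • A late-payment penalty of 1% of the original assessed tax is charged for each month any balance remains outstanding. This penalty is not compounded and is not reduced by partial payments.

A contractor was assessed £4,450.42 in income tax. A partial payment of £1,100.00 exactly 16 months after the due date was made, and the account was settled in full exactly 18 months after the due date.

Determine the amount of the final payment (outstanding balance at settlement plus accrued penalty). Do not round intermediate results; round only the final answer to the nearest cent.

Monthly rate = 15% ÷ 12 = 1.25%
Balance at month 16: £4,450.4200 × (1 + 0.0125)^16 = £5,429.0208…
After £1,100.00 payment: £5,429.0208… − £1,100.00 = £4,329.0208…
Balance at month 18: £4,329.0208… × (1 + 0.0125)^2 = £4,437.9228…
Penalty: 18 × 1% × £4,450.42 = £801.08…
Final settlement = outstanding balance + penalty = £4,437.9228… + £801.08… = £5,239.00

£5,239.00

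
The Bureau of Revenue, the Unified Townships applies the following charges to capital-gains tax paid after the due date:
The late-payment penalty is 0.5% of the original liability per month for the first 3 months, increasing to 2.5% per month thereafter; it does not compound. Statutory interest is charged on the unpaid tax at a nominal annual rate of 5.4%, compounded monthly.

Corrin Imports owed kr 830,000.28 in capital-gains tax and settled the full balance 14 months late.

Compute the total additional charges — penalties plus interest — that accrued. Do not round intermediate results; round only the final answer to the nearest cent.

kr 294,547.46

Penalty, months 1–3: 3 × 0.5% × kr 830,000.28 = kr 12,450.00…
Penalty, months 4–14: 11 × 2.5% × kr 830,000.28 = kr 228,250.08…
Interest (5.4%/yr ÷ 12 = 0.45%/month): kr 830,000.28 × ((1 + 0.0045)^14 − 1) = kr 53,847.3751…
Penalties + interest = kr 240,700.0812 + kr 53,847.3751… = kr 294,547.46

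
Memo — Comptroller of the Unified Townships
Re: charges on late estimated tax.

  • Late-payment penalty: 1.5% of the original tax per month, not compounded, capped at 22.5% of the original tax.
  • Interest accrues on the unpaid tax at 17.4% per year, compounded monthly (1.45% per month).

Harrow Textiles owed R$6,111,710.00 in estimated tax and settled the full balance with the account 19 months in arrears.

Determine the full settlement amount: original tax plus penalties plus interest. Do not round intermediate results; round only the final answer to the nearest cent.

R$9,409,502.66

Penalty (uncapped): 19 × 1.5% × R$6,111,710.00 = R$1,741,837.35; cap = 22.5% × R$6,111,710.00 = R$1,375,134.75 → penalty = R$1,375,134.75
Interest: R$6,111,710.00 × ((1 + 0.0145)^19 − 1) = R$6,111,710.00 × 0.3145859… = R$1,922,657.9058…
Total = R$6,111,710.00 + R$1,375,134.7500 + R$1,922,657.9058… = R$9,409,502.66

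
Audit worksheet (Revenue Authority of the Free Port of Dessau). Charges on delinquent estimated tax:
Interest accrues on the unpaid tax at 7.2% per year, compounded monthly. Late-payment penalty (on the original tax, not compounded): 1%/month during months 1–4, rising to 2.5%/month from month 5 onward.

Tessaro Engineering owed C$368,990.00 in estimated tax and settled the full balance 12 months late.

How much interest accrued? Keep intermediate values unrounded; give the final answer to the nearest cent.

C$27,461.77

Interest (7.2%/yr ÷ 12 = 0.6%/month): C$368,990.00 × ((1 + 0.006)^12 − 1) = C$27,461.7736…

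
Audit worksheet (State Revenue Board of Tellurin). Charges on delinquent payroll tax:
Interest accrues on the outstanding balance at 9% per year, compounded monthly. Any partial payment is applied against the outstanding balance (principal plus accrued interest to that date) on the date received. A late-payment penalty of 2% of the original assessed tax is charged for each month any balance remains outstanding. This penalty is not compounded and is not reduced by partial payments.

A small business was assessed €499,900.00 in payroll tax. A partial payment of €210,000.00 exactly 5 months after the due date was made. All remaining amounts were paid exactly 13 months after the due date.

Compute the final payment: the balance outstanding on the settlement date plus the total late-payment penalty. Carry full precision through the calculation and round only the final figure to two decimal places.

€457,933.27

Monthly rate = 9% ÷ 12 = 0.75%
Balance at month 5: €499,900.0000 × (1 + 0.0075)^5 = €518,929.5606…
After €210,000.00 payment: €518,929.5606… − €210,000.00 = €308,929.5606…
Balance at month 13: €308,929.5606… × (1 + 0.0075)^8 = €327,959.2656…
Penalty: 13 × 2% × €499,900.00 = €129,974.00
Final settlement = outstanding balance + penalty = €327,959.2656… + €129,974.00 = €457,933.27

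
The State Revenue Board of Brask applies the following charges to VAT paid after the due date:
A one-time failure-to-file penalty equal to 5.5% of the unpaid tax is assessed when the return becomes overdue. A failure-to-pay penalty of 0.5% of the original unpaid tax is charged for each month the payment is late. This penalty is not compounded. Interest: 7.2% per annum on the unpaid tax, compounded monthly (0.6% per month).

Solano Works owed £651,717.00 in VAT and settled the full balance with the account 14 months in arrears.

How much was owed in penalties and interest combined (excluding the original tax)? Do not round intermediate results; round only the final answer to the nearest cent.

£138,395.97

Failure-to-file penalty: 5.5% × £651,717.00 = £35,844.44…
Failure-to-pay penalty: 14 × 0.5% × £651,717.00 = £45,620.19
Interest: £651,717.00 × ((1 + 0.006)^14 − 1) = £651,717.00 × 0.0873559… = £56,931.3492…
Penalties + interest = £81,464.6250 + £56,931.3492… = £138,395.97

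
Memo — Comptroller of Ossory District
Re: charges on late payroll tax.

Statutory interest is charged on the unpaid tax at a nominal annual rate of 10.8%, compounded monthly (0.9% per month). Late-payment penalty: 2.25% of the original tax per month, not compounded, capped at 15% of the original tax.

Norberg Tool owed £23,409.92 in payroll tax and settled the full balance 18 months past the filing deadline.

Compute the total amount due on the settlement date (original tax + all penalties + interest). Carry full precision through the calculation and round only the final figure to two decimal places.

£31,018.34

Penalty (uncapped): 18 × 2.25% × £23,409.92 = £9,481.02…; cap = 15% × £23,409.92 = £3,511.49… → penalty = £3,511.49…
Interest: £23,409.92 × ((1 + 0.009)^18 − 1) = £23,409.92 × 0.1750085… = £4,096.9340…
Total = £23,409.92 + £3,511.4880 + £4,096.9340… = £31,018.34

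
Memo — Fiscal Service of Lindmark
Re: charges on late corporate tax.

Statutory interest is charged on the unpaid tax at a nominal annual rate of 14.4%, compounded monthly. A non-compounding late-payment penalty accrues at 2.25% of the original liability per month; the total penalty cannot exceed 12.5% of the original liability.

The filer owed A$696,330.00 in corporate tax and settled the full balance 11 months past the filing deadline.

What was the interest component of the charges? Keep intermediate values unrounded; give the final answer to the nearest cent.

Interest (14.4%/yr ÷ 12 = 1.2%/month): A$696,330.00 × ((1 + 0.012)^11 − 1) = A$97,633.8771…

A$97,633.88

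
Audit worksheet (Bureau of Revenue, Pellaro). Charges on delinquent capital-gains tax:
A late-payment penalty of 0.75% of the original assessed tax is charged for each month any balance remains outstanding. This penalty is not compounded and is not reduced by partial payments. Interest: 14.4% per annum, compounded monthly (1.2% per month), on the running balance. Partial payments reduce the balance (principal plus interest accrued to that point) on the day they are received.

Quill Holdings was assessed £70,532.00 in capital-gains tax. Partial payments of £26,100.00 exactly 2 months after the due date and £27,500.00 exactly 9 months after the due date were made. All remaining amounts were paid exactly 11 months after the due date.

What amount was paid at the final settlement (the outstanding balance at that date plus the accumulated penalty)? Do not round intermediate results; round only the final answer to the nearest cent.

£29,018.41

Balance at month 2: £70,532.0000 × (1 + 0.012)^2 = £72,234.9246…
After £26,100.00 payment: £72,234.9246… − £26,100.00 = £46,134.9246…
Balance at month 9: £46,134.9246… × (1 + 0.012)^7 = £50,152.5943…
After £27,500.00 payment: £50,152.5943… − £27,500.00 = £22,652.5943…
Balance at month 11: £22,652.5943… × (1 + 0.012)^2 = £23,199.5185…
Penalty: 11 × 0.75% × £70,532.00 = £5,818.89
Final settlement = outstanding balance + penalty = £23,199.5185… + £5,818.89 = £29,018.41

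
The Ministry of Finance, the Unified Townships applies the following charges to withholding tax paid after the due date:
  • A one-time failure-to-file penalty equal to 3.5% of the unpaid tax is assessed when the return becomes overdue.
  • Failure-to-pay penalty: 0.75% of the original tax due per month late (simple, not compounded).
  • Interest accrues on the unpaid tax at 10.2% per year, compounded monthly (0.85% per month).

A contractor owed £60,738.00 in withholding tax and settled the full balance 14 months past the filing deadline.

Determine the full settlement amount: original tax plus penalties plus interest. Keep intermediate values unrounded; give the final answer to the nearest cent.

Failure-to-file penalty: 3.5% × £60,738.00 = £2,125.83
Failure-to-pay penalty = 0.75% × £60,738.00 × 14 mo = £6,377.49
Interest: £60,738.00 × ((1 + 0.0085)^14 − 1) = £60,738.00 × 0.1258036… = £7,641.0595…
Total = £60,738.00 + £8,503.3200 + £7,641.0595… = £76,882.38

£76,882.38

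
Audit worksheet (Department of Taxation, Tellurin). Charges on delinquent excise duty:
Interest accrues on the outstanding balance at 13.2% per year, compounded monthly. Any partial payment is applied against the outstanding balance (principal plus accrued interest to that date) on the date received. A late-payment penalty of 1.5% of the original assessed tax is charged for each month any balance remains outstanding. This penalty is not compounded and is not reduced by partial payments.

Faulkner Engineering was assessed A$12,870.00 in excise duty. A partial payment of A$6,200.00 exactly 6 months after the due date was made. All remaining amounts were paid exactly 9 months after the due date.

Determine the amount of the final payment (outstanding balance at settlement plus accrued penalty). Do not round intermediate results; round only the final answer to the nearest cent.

A$9,532.25

Monthly rate = 13.2% ÷ 12 = 1.1%
Balance at month 6: A$12,870.0000 × (1 + 0.011)^6 = A$13,743.1245…
After A$6,200.00 payment: A$13,743.1245… − A$6,200.00 = A$7,543.1245…
Balance at month 9: A$7,543.1245… × (1 + 0.011)^3 = A$7,794.7958…
Penalty: 9 × 1.5% × A$12,870.00 = A$1,737.45
Final settlement = outstanding balance + penalty = A$7,794.7958… + A$1,737.45 = A$9,532.25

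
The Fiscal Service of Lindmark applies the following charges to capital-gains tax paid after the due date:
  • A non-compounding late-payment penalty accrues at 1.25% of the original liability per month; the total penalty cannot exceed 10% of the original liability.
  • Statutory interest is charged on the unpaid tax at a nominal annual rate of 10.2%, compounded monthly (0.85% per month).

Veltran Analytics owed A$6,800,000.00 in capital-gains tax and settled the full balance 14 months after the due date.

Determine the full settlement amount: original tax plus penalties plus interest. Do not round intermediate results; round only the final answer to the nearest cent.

Penalty (uncapped): 14 × 1.25% × A$6,800,000.00 = A$1,190,000.00; cap = 10% × A$6,800,000.00 = A$680,000.00 → penalty = A$680,000.00
Interest: A$6,800,000.00 × ((1 + 0.0085)^14 − 1) = A$6,800,000.00 × 0.1258036… = A$855,464.5259…
Total = A$6,800,000.00 + A$680,000.0000 + A$855,464.5259… = A$8,335,464.53

A$8,335,464.53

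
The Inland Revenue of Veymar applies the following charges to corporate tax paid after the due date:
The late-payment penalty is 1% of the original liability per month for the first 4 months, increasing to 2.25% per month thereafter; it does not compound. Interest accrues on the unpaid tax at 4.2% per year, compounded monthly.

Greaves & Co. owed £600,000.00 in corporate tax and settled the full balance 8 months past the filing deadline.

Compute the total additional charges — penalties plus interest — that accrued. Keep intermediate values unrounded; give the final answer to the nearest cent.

£95,007.25

Penalty, months 1–4: 4 × 1% × £600,000.00 = £24,000.00
Penalty, months 5–8: 4 × 2.25% × £600,000.00 = £54,000.00
Interest (4.2%/yr ÷ 12 = 0.35%/month): £600,000.00 × ((1 + 0.0035)^8 − 1) = £17,007.2469…
Penalties + interest = £78,000.0000 + £17,007.2469… = £95,007.25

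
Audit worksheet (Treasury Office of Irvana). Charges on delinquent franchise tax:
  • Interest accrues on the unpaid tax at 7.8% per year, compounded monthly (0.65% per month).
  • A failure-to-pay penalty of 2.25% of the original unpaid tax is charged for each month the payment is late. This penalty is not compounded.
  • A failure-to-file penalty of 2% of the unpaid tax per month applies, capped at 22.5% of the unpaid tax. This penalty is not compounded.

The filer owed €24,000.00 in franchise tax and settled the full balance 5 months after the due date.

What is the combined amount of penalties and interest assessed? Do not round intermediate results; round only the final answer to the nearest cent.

€5,890.21

Failure-to-file: 5 × 2% × €24,000.00 = €2,400.00 (under the 22.5% cap)
Failure-to-pay penalty: 5 × 2.25% × €24,000.00 = €2,700.00
Interest: €24,000.00 × ((1 + 0.0065)^5 − 1) = €24,000.00 × 0.0329253… = €790.2061…
Penalties + interest = €5,100.0000 + €790.2061… = €5,890.21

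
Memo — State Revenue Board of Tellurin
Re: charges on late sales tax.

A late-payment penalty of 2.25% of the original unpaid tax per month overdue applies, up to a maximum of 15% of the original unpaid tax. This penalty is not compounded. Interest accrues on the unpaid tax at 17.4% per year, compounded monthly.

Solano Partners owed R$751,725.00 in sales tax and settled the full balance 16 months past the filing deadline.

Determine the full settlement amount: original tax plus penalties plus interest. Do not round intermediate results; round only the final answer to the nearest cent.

R$1,059,195.98

Penalty (uncapped): 16 × 2.25% × R$751,725.00 = R$270,621.00; cap = 15% × R$751,725.00 = R$112,758.75 → penalty = R$112,758.75
Interest (17.4%/yr ÷ 12 = 1.45%/month): R$751,725.00 × ((1 + 0.0145)^16 − 1) = R$194,712.2297…
Total = R$751,725.00 + R$112,758.7500 + R$194,712.2297… = R$1,059,195.98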